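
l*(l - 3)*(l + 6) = l^3 + 3*l^2 - 18*l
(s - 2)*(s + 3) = s^2 + s - 6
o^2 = o^2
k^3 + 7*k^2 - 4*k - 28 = (k - 2)*(k + 2)*(k + 7)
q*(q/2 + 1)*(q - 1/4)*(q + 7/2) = q^4/2 + 21*q^3/8 + 45*q^2/16 - 7*q/8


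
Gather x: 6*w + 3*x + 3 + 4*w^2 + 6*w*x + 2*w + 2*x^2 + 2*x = 4*w^2 + 8*w + 2*x^2 + x*(6*w + 5) + 3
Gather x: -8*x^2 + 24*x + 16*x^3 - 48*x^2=16*x^3 - 56*x^2 + 24*x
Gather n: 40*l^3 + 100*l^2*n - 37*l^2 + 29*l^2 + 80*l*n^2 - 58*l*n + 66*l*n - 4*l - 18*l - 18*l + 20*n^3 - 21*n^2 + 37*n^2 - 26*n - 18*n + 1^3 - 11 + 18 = 40*l^3 - 8*l^2 - 40*l + 20*n^3 + n^2*(80*l + 16) + n*(100*l^2 + 8*l - 44) + 8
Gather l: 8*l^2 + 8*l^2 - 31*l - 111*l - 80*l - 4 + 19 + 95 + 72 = 16*l^2 - 222*l + 182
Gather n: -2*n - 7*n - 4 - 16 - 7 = -9*n - 27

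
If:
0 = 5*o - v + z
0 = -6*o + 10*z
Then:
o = 5*z/3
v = 28*z/3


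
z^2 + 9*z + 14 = (z + 2)*(z + 7)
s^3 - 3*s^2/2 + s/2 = s*(s - 1)*(s - 1/2)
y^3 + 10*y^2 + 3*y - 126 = (y - 3)*(y + 6)*(y + 7)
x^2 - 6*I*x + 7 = (x - 7*I)*(x + I)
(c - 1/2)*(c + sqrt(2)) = c^2 - c/2 + sqrt(2)*c - sqrt(2)/2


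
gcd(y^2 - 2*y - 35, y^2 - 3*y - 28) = y - 7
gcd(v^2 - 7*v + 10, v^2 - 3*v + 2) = v - 2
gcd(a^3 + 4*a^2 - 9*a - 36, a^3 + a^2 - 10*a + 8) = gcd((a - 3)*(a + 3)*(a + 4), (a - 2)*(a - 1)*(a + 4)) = a + 4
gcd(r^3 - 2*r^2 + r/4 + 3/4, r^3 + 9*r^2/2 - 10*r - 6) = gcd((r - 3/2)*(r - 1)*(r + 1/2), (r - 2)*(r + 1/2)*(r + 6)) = r + 1/2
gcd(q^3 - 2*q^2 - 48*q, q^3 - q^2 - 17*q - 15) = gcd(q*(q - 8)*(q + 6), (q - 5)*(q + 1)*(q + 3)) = 1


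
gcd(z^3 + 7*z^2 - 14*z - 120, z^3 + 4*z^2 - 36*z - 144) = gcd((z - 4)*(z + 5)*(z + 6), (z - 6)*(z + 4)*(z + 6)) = z + 6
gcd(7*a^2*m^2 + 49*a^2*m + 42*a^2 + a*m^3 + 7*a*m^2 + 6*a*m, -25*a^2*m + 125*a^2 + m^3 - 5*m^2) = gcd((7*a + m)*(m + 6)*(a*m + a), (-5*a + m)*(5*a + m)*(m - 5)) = 1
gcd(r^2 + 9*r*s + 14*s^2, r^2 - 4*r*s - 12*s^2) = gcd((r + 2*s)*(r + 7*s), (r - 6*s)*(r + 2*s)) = r + 2*s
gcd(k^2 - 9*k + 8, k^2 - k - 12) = 1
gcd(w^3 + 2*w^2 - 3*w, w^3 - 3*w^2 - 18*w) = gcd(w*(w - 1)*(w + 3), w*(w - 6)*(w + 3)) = w^2 + 3*w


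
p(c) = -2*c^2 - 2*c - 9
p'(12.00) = -50.00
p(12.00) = -321.00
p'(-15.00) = 58.00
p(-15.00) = -429.00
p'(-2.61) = 8.44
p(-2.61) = -17.40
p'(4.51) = -20.04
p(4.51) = -58.70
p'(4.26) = -19.04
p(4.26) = -53.82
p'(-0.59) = 0.36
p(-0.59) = -8.52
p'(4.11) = -18.44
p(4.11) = -51.00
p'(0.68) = -4.72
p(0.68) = -11.28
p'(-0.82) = 1.28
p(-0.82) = -8.70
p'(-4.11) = 14.44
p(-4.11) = -34.56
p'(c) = -4*c - 2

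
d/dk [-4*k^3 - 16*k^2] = 4*k*(-3*k - 8)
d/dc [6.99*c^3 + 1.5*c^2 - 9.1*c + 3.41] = 20.97*c^2 + 3.0*c - 9.1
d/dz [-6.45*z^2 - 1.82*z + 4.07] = -12.9*z - 1.82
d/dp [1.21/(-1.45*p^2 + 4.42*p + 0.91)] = (3.509*p - 5.3482)/(-1.45*p^2 + 4.42*p + 0.91)^2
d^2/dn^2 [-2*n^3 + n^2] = 2 - 12*n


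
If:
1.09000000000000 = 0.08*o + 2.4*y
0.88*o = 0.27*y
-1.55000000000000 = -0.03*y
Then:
No Solution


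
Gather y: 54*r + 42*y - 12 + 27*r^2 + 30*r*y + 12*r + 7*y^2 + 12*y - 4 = 27*r^2 + 66*r + 7*y^2 + y*(30*r + 54) - 16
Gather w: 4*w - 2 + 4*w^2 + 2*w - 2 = 4*w^2 + 6*w - 4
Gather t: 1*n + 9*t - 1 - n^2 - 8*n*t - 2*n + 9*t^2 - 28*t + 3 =-n^2 - n + 9*t^2 + t*(-8*n - 19) + 2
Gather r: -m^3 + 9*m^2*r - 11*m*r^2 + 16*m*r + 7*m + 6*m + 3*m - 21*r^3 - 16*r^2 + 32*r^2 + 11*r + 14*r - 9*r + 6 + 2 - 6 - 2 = -m^3 + 16*m - 21*r^3 + r^2*(16 - 11*m) + r*(9*m^2 + 16*m + 16)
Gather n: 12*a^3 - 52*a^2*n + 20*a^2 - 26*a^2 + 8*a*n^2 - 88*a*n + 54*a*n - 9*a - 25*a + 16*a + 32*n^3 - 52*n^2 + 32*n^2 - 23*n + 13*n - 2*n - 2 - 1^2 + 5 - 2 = 12*a^3 - 6*a^2 - 18*a + 32*n^3 + n^2*(8*a - 20) + n*(-52*a^2 - 34*a - 12)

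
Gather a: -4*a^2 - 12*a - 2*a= -4*a^2 - 14*a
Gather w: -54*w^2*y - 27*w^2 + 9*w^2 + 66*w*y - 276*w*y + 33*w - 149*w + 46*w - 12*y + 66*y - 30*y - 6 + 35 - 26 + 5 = w^2*(-54*y - 18) + w*(-210*y - 70) + 24*y + 8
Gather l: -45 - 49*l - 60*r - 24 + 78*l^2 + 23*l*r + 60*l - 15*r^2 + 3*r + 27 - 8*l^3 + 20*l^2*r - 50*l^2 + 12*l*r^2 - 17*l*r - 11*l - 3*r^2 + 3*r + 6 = -8*l^3 + l^2*(20*r + 28) + l*(12*r^2 + 6*r) - 18*r^2 - 54*r - 36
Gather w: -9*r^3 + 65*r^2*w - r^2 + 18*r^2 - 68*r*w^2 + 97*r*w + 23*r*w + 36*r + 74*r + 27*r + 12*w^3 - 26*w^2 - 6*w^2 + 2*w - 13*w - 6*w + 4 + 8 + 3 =-9*r^3 + 17*r^2 + 137*r + 12*w^3 + w^2*(-68*r - 32) + w*(65*r^2 + 120*r - 17) + 15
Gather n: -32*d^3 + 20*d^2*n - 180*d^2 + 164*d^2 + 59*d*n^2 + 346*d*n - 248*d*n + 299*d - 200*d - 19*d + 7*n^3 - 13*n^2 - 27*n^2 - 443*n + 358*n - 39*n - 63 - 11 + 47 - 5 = -32*d^3 - 16*d^2 + 80*d + 7*n^3 + n^2*(59*d - 40) + n*(20*d^2 + 98*d - 124) - 32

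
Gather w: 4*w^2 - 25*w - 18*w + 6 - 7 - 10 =4*w^2 - 43*w - 11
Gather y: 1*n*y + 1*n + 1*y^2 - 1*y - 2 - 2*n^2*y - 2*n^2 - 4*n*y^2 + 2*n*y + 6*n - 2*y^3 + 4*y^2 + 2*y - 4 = -2*n^2 + 7*n - 2*y^3 + y^2*(5 - 4*n) + y*(-2*n^2 + 3*n + 1) - 6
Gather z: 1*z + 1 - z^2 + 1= -z^2 + z + 2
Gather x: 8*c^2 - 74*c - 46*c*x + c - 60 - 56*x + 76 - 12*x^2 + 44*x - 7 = 8*c^2 - 73*c - 12*x^2 + x*(-46*c - 12) + 9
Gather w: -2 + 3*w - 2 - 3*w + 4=0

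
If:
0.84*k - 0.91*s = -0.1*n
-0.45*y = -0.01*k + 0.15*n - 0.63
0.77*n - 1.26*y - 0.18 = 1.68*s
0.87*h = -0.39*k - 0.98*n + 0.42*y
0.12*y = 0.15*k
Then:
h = -2.87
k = 0.43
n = 2.61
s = 0.69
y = 0.54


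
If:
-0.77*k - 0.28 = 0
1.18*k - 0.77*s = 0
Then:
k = -0.36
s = -0.56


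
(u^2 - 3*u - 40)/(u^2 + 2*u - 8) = (u^2 - 3*u - 40)/(u^2 + 2*u - 8)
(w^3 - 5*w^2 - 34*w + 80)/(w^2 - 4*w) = (w^3 - 5*w^2 - 34*w + 80)/(w*(w - 4))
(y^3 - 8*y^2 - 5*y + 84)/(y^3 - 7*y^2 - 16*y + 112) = (y + 3)/(y + 4)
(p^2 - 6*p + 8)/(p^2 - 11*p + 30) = (p^2 - 6*p + 8)/(p^2 - 11*p + 30)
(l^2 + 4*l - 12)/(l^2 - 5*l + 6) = (l + 6)/(l - 3)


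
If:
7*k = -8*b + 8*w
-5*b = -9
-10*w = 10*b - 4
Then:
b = 9/5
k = -128/35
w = -7/5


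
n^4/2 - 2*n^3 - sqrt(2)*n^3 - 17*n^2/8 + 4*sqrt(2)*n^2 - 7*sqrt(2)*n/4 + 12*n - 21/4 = (n/2 + sqrt(2)/2)*(n - 7/2)*(n - 1/2)*(n - 3*sqrt(2))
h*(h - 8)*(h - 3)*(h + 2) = h^4 - 9*h^3 + 2*h^2 + 48*h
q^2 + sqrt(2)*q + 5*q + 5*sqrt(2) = (q + 5)*(q + sqrt(2))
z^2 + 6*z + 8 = (z + 2)*(z + 4)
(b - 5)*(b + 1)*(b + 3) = b^3 - b^2 - 17*b - 15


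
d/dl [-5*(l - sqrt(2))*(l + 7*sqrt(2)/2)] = -10*l - 25*sqrt(2)/2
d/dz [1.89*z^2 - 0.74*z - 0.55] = 3.78*z - 0.74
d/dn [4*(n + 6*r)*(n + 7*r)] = 8*n + 52*r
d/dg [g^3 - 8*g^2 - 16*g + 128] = 3*g^2 - 16*g - 16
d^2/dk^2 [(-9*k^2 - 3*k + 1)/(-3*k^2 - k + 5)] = 28*(27*k^2 + 9*k + 16)/(27*k^6 + 27*k^5 - 126*k^4 - 89*k^3 + 210*k^2 + 75*k - 125)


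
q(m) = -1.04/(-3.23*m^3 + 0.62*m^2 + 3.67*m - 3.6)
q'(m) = -1.04*(9.69*m^2 - 1.24*m - 3.67)/(-3.23*m^3 + 0.62*m^2 + 3.67*m - 3.6)^2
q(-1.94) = -0.07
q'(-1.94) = -0.16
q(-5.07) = -0.00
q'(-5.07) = -0.00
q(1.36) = 0.19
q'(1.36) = -0.42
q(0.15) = 0.34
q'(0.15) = 0.41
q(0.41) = 0.47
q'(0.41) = 0.54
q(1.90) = 0.06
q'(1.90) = -0.11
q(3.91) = 0.01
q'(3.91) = -0.00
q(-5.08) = -0.00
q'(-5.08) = -0.00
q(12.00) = 0.00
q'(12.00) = -0.00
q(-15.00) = -0.00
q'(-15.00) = -0.00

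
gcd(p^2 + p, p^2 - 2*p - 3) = p + 1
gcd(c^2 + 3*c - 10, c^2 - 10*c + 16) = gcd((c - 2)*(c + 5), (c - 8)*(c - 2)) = c - 2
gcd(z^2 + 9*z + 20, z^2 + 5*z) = z + 5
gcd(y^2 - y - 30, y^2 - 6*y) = y - 6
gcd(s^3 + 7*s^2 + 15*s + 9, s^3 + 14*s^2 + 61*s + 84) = s + 3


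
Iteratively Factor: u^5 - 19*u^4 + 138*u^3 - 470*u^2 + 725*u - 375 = (u - 1)*(u^4 - 18*u^3 + 120*u^2 - 350*u + 375) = (u - 3)*(u - 1)*(u^3 - 15*u^2 + 75*u - 125) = (u - 5)*(u - 3)*(u - 1)*(u^2 - 10*u + 25) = (u - 5)^2*(u - 3)*(u - 1)*(u - 5)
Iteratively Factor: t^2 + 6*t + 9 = (t + 3)*(t + 3)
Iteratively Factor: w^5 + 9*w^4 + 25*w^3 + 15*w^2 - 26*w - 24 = (w - 1)*(w^4 + 10*w^3 + 35*w^2 + 50*w + 24) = (w - 1)*(w + 2)*(w^3 + 8*w^2 + 19*w + 12) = (w - 1)*(w + 1)*(w + 2)*(w^2 + 7*w + 12) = (w - 1)*(w + 1)*(w + 2)*(w + 4)*(w + 3)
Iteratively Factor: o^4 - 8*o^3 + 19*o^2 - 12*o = (o - 4)*(o^3 - 4*o^2 + 3*o) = (o - 4)*(o - 1)*(o^2 - 3*o) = o*(o - 4)*(o - 1)*(o - 3)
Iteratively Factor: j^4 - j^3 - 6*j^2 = (j + 2)*(j^3 - 3*j^2) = j*(j + 2)*(j^2 - 3*j) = j^2*(j + 2)*(j - 3)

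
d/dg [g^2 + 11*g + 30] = 2*g + 11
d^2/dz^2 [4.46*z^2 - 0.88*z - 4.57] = 8.92000000000000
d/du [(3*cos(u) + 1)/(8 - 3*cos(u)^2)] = 3*(3*sin(u)^2 - 2*cos(u) - 11)*sin(u)/(3*cos(u)^2 - 8)^2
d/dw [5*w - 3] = 5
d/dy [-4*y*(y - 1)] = 4 - 8*y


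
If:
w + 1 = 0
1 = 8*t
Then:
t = 1/8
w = -1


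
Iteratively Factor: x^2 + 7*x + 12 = (x + 3)*(x + 4)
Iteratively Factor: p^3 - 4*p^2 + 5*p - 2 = (p - 1)*(p^2 - 3*p + 2) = (p - 2)*(p - 1)*(p - 1)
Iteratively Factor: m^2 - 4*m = (m)*(m - 4)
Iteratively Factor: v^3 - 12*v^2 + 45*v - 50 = (v - 5)*(v^2 - 7*v + 10) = (v - 5)^2*(v - 2)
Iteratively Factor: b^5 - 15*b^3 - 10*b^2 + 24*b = (b - 1)*(b^4 + b^3 - 14*b^2 - 24*b) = b*(b - 1)*(b^3 + b^2 - 14*b - 24) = b*(b - 1)*(b + 3)*(b^2 - 2*b - 8) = b*(b - 1)*(b + 2)*(b + 3)*(b - 4)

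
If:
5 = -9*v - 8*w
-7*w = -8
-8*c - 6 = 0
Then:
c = -3/4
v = -11/7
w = 8/7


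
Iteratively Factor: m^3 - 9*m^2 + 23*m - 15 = (m - 3)*(m^2 - 6*m + 5) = (m - 3)*(m - 1)*(m - 5)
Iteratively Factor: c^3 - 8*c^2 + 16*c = (c)*(c^2 - 8*c + 16) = c*(c - 4)*(c - 4)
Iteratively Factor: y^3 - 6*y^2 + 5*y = (y)*(y^2 - 6*y + 5) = y*(y - 5)*(y - 1)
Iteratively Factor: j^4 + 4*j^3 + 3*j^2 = (j)*(j^3 + 4*j^2 + 3*j) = j*(j + 3)*(j^2 + j) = j^2*(j + 3)*(j + 1)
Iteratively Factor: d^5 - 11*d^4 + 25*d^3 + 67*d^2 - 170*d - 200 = (d - 5)*(d^4 - 6*d^3 - 5*d^2 + 42*d + 40) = (d - 5)*(d + 1)*(d^3 - 7*d^2 + 2*d + 40) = (d - 5)*(d - 4)*(d + 1)*(d^2 - 3*d - 10) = (d - 5)^2*(d - 4)*(d + 1)*(d + 2)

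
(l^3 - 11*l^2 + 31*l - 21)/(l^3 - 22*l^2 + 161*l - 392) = (l^2 - 4*l + 3)/(l^2 - 15*l + 56)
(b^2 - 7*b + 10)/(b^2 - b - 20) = (b - 2)/(b + 4)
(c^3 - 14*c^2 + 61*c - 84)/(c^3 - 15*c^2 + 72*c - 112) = (c - 3)/(c - 4)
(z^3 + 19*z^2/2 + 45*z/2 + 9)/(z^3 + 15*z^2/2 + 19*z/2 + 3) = (z + 3)/(z + 1)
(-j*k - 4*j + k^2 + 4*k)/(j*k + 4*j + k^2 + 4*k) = (-j + k)/(j + k)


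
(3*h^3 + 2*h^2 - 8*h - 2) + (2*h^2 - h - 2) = 3*h^3 + 4*h^2 - 9*h - 4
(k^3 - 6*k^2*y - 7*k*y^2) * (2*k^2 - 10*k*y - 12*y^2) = 2*k^5 - 22*k^4*y + 34*k^3*y^2 + 142*k^2*y^3 + 84*k*y^4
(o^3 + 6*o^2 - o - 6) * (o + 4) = o^4 + 10*o^3 + 23*o^2 - 10*o - 24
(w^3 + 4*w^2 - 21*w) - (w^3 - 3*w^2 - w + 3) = 7*w^2 - 20*w - 3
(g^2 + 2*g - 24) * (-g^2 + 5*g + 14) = -g^4 + 3*g^3 + 48*g^2 - 92*g - 336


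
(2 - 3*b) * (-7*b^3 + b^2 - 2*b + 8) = 21*b^4 - 17*b^3 + 8*b^2 - 28*b + 16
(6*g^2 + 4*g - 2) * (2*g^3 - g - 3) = 12*g^5 + 8*g^4 - 10*g^3 - 22*g^2 - 10*g + 6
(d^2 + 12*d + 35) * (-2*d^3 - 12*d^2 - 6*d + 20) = -2*d^5 - 36*d^4 - 220*d^3 - 472*d^2 + 30*d + 700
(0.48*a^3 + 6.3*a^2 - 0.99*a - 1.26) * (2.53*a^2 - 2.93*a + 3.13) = 1.2144*a^5 + 14.5326*a^4 - 19.4613*a^3 + 19.4319*a^2 + 0.5931*a - 3.9438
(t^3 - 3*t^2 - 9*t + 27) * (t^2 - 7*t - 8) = t^5 - 10*t^4 + 4*t^3 + 114*t^2 - 117*t - 216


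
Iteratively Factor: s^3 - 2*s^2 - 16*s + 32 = (s - 4)*(s^2 + 2*s - 8) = (s - 4)*(s - 2)*(s + 4)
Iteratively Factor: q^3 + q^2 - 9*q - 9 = (q + 3)*(q^2 - 2*q - 3) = (q + 1)*(q + 3)*(q - 3)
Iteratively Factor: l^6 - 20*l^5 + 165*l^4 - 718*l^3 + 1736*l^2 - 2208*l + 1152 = (l - 4)*(l^5 - 16*l^4 + 101*l^3 - 314*l^2 + 480*l - 288) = (l - 4)*(l - 3)*(l^4 - 13*l^3 + 62*l^2 - 128*l + 96) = (l - 4)^2*(l - 3)*(l^3 - 9*l^2 + 26*l - 24) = (l - 4)^3*(l - 3)*(l^2 - 5*l + 6) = (l - 4)^3*(l - 3)^2*(l - 2)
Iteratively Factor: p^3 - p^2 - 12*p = (p + 3)*(p^2 - 4*p) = p*(p + 3)*(p - 4)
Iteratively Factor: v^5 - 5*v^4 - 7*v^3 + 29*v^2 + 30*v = (v - 3)*(v^4 - 2*v^3 - 13*v^2 - 10*v) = v*(v - 3)*(v^3 - 2*v^2 - 13*v - 10) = v*(v - 5)*(v - 3)*(v^2 + 3*v + 2) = v*(v - 5)*(v - 3)*(v + 2)*(v + 1)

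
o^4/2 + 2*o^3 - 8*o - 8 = (o/2 + 1)*(o - 2)*(o + 2)^2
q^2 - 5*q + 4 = (q - 4)*(q - 1)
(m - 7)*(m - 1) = m^2 - 8*m + 7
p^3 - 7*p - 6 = (p - 3)*(p + 1)*(p + 2)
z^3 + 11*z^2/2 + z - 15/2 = (z - 1)*(z + 3/2)*(z + 5)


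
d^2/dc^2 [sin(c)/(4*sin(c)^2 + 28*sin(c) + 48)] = (-sin(c)^5 + 7*sin(c)^4 + 74*sin(c)^3 + 84*sin(c)^2 - 216*sin(c) - 168)/(4*(sin(c) + 3)^3*(sin(c) + 4)^3)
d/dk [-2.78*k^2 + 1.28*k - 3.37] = 1.28 - 5.56*k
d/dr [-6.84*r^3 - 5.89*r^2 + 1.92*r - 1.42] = -20.52*r^2 - 11.78*r + 1.92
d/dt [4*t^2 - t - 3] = 8*t - 1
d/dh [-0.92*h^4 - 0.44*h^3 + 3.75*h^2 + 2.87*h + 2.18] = -3.68*h^3 - 1.32*h^2 + 7.5*h + 2.87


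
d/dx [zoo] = 0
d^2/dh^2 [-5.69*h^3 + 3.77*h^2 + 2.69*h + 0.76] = 7.54 - 34.14*h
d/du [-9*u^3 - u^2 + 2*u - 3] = -27*u^2 - 2*u + 2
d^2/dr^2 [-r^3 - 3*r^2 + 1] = -6*r - 6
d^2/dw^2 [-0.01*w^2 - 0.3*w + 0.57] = -0.0200000000000000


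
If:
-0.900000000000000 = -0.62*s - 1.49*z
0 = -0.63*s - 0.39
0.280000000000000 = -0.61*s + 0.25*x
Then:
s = -0.62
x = -0.39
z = 0.86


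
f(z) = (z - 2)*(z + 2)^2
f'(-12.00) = 380.00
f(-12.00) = -1400.00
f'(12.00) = 476.00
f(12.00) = 1960.00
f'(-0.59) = -5.32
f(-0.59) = -5.15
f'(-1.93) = -0.55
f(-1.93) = -0.02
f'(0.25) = -2.81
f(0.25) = -8.86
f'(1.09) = 3.92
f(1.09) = -8.69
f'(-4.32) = 34.71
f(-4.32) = -34.02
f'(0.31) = -2.47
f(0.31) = -9.02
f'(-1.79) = -1.55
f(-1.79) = -0.17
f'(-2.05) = 0.41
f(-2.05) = -0.01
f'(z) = (z - 2)*(2*z + 4) + (z + 2)^2 = (z + 2)*(3*z - 2)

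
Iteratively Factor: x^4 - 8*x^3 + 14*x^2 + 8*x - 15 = (x - 3)*(x^3 - 5*x^2 - x + 5) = (x - 3)*(x + 1)*(x^2 - 6*x + 5) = (x - 3)*(x - 1)*(x + 1)*(x - 5)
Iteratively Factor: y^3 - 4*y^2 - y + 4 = (y - 1)*(y^2 - 3*y - 4) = (y - 1)*(y + 1)*(y - 4)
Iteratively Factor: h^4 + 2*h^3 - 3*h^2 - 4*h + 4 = (h + 2)*(h^3 - 3*h + 2) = (h - 1)*(h + 2)*(h^2 + h - 2) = (h - 1)*(h + 2)^2*(h - 1)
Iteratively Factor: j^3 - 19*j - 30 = (j - 5)*(j^2 + 5*j + 6) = (j - 5)*(j + 2)*(j + 3)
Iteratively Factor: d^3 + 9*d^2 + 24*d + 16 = (d + 4)*(d^2 + 5*d + 4) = (d + 4)^2*(d + 1)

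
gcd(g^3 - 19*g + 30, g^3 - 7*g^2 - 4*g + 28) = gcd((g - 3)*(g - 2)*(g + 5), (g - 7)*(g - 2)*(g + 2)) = g - 2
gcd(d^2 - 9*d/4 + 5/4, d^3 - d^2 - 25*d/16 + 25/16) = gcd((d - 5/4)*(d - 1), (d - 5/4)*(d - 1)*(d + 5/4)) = d^2 - 9*d/4 + 5/4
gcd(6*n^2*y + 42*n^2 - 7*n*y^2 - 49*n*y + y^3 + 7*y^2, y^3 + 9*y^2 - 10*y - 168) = y + 7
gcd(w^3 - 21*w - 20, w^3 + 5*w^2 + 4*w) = w^2 + 5*w + 4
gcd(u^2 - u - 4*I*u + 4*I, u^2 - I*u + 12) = u - 4*I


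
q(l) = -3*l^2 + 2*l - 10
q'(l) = 2 - 6*l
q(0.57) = -9.83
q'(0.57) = -1.42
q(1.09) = -11.38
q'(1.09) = -4.54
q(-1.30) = -17.67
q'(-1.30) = 9.80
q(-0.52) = -11.85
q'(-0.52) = 5.12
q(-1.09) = -15.74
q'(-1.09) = 8.54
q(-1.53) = -20.08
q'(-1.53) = 11.18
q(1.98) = -17.80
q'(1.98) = -9.88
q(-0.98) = -14.84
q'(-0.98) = 7.88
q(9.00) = -235.00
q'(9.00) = -52.00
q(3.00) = -31.00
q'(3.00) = -16.00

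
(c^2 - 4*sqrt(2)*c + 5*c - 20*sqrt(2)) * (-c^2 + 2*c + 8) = -c^4 - 3*c^3 + 4*sqrt(2)*c^3 + 12*sqrt(2)*c^2 + 18*c^2 - 72*sqrt(2)*c + 40*c - 160*sqrt(2)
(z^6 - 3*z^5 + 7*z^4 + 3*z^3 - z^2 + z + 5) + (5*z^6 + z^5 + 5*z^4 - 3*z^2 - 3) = 6*z^6 - 2*z^5 + 12*z^4 + 3*z^3 - 4*z^2 + z + 2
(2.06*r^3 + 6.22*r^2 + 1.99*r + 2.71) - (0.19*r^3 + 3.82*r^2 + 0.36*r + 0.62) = 1.87*r^3 + 2.4*r^2 + 1.63*r + 2.09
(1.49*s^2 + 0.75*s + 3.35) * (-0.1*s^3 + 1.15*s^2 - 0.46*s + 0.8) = -0.149*s^5 + 1.6385*s^4 - 0.1579*s^3 + 4.6995*s^2 - 0.941*s + 2.68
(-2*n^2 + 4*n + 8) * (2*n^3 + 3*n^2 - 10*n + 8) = -4*n^5 + 2*n^4 + 48*n^3 - 32*n^2 - 48*n + 64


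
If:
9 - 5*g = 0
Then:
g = 9/5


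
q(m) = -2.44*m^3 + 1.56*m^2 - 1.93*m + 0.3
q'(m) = -7.32*m^2 + 3.12*m - 1.93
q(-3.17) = 99.82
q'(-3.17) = -85.38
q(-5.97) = 586.60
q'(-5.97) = -281.45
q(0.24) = -0.11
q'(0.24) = -1.60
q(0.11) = 0.10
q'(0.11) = -1.68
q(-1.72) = 20.65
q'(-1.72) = -28.95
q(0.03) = 0.24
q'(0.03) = -1.84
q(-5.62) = 493.53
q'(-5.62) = -250.66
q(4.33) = -176.89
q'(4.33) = -125.66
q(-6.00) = 595.08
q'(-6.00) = -284.17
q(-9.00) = 1922.79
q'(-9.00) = -622.93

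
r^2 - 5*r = r*(r - 5)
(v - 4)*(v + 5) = v^2 + v - 20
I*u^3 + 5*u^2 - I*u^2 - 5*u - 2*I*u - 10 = (u - 2)*(u - 5*I)*(I*u + I)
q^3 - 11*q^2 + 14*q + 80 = (q - 8)*(q - 5)*(q + 2)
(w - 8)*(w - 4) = w^2 - 12*w + 32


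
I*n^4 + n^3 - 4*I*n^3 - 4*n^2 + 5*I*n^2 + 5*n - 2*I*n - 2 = (n - 2)*(n - 1)^2*(I*n + 1)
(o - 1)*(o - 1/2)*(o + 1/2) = o^3 - o^2 - o/4 + 1/4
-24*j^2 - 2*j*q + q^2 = (-6*j + q)*(4*j + q)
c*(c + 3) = c^2 + 3*c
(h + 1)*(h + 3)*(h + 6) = h^3 + 10*h^2 + 27*h + 18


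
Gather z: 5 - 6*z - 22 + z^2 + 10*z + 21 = z^2 + 4*z + 4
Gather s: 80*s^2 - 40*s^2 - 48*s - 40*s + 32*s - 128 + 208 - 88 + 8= 40*s^2 - 56*s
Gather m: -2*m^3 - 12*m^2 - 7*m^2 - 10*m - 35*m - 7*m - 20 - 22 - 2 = -2*m^3 - 19*m^2 - 52*m - 44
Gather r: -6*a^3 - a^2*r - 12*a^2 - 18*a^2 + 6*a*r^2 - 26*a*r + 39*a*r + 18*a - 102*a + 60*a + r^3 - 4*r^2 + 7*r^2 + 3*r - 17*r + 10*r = -6*a^3 - 30*a^2 - 24*a + r^3 + r^2*(6*a + 3) + r*(-a^2 + 13*a - 4)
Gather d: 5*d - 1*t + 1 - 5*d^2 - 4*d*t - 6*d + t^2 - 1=-5*d^2 + d*(-4*t - 1) + t^2 - t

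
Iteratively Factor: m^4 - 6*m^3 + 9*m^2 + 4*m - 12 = (m + 1)*(m^3 - 7*m^2 + 16*m - 12) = (m - 3)*(m + 1)*(m^2 - 4*m + 4) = (m - 3)*(m - 2)*(m + 1)*(m - 2)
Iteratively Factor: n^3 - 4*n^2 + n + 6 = (n - 2)*(n^2 - 2*n - 3) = (n - 2)*(n + 1)*(n - 3)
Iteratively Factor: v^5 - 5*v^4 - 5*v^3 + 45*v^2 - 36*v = (v + 3)*(v^4 - 8*v^3 + 19*v^2 - 12*v) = v*(v + 3)*(v^3 - 8*v^2 + 19*v - 12) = v*(v - 1)*(v + 3)*(v^2 - 7*v + 12) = v*(v - 4)*(v - 1)*(v + 3)*(v - 3)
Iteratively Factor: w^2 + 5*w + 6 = (w + 2)*(w + 3)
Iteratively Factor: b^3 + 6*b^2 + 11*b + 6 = (b + 2)*(b^2 + 4*b + 3) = (b + 1)*(b + 2)*(b + 3)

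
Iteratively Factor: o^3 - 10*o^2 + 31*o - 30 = (o - 5)*(o^2 - 5*o + 6) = (o - 5)*(o - 2)*(o - 3)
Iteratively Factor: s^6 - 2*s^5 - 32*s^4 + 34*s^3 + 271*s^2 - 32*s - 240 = (s + 1)*(s^5 - 3*s^4 - 29*s^3 + 63*s^2 + 208*s - 240) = (s - 5)*(s + 1)*(s^4 + 2*s^3 - 19*s^2 - 32*s + 48) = (s - 5)*(s - 1)*(s + 1)*(s^3 + 3*s^2 - 16*s - 48) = (s - 5)*(s - 1)*(s + 1)*(s + 3)*(s^2 - 16) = (s - 5)*(s - 1)*(s + 1)*(s + 3)*(s + 4)*(s - 4)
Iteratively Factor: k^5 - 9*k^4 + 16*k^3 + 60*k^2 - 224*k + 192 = (k - 2)*(k^4 - 7*k^3 + 2*k^2 + 64*k - 96) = (k - 2)*(k + 3)*(k^3 - 10*k^2 + 32*k - 32) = (k - 2)^2*(k + 3)*(k^2 - 8*k + 16) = (k - 4)*(k - 2)^2*(k + 3)*(k - 4)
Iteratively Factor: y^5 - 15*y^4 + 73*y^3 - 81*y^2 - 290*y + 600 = (y - 5)*(y^4 - 10*y^3 + 23*y^2 + 34*y - 120) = (y - 5)*(y + 2)*(y^3 - 12*y^2 + 47*y - 60) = (y - 5)*(y - 3)*(y + 2)*(y^2 - 9*y + 20) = (y - 5)*(y - 4)*(y - 3)*(y + 2)*(y - 5)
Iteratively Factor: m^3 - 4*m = (m + 2)*(m^2 - 2*m) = (m - 2)*(m + 2)*(m)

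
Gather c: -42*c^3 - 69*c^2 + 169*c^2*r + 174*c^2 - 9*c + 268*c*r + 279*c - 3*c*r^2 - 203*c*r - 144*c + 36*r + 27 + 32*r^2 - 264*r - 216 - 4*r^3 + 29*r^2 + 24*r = -42*c^3 + c^2*(169*r + 105) + c*(-3*r^2 + 65*r + 126) - 4*r^3 + 61*r^2 - 204*r - 189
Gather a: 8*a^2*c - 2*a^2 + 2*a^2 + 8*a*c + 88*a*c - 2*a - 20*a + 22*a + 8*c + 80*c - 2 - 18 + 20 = 8*a^2*c + 96*a*c + 88*c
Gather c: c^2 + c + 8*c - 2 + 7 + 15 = c^2 + 9*c + 20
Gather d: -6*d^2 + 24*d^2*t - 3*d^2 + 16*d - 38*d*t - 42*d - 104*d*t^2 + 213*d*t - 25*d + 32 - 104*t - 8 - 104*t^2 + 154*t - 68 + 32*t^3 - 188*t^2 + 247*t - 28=d^2*(24*t - 9) + d*(-104*t^2 + 175*t - 51) + 32*t^3 - 292*t^2 + 297*t - 72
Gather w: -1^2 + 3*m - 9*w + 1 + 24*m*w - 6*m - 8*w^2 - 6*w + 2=-3*m - 8*w^2 + w*(24*m - 15) + 2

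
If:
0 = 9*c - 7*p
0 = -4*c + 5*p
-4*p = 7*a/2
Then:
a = 0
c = 0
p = 0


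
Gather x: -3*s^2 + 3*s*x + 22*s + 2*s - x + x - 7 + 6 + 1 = -3*s^2 + 3*s*x + 24*s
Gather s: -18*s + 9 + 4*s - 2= 7 - 14*s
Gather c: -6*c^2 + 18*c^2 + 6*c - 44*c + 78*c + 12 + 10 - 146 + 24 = 12*c^2 + 40*c - 100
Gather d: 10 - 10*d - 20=-10*d - 10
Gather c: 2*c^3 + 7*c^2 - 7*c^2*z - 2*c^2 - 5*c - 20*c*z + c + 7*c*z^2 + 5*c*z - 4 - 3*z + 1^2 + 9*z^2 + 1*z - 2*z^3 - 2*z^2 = 2*c^3 + c^2*(5 - 7*z) + c*(7*z^2 - 15*z - 4) - 2*z^3 + 7*z^2 - 2*z - 3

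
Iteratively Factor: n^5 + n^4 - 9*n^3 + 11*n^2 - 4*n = (n - 1)*(n^4 + 2*n^3 - 7*n^2 + 4*n) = (n - 1)*(n + 4)*(n^3 - 2*n^2 + n) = (n - 1)^2*(n + 4)*(n^2 - n) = (n - 1)^3*(n + 4)*(n)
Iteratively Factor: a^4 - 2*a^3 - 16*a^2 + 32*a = (a - 4)*(a^3 + 2*a^2 - 8*a) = (a - 4)*(a + 4)*(a^2 - 2*a) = a*(a - 4)*(a + 4)*(a - 2)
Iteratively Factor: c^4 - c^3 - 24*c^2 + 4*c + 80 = (c - 5)*(c^3 + 4*c^2 - 4*c - 16) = (c - 5)*(c - 2)*(c^2 + 6*c + 8) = (c - 5)*(c - 2)*(c + 4)*(c + 2)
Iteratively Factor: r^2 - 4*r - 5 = (r + 1)*(r - 5)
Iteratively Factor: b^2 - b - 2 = (b - 2)*(b + 1)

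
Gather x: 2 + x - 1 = x + 1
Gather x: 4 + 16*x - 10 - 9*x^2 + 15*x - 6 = -9*x^2 + 31*x - 12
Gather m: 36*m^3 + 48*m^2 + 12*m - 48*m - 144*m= 36*m^3 + 48*m^2 - 180*m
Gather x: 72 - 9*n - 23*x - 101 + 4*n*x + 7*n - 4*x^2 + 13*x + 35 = -2*n - 4*x^2 + x*(4*n - 10) + 6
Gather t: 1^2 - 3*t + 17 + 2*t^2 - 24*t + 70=2*t^2 - 27*t + 88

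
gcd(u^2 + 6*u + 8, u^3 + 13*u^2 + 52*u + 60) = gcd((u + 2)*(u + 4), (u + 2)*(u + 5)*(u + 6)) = u + 2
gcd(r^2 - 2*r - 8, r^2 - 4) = r + 2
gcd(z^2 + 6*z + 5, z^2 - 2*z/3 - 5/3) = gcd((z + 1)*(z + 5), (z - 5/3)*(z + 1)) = z + 1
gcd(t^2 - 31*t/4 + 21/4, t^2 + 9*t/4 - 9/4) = t - 3/4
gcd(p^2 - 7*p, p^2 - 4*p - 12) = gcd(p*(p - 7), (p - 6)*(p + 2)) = 1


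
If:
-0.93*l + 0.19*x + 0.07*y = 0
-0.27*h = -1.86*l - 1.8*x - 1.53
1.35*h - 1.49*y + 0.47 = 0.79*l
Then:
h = 1.15720705234969*y - 0.438548943560509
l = 0.0914297730026335*y - 0.154482371907198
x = 0.0791036257497321*y - 0.756150557229971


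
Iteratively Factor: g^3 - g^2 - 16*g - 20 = (g - 5)*(g^2 + 4*g + 4) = (g - 5)*(g + 2)*(g + 2)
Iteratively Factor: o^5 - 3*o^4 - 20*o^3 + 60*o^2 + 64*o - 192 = (o + 2)*(o^4 - 5*o^3 - 10*o^2 + 80*o - 96) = (o - 3)*(o + 2)*(o^3 - 2*o^2 - 16*o + 32) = (o - 4)*(o - 3)*(o + 2)*(o^2 + 2*o - 8) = (o - 4)*(o - 3)*(o - 2)*(o + 2)*(o + 4)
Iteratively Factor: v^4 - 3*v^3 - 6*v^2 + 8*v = (v - 4)*(v^3 + v^2 - 2*v) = (v - 4)*(v + 2)*(v^2 - v) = (v - 4)*(v - 1)*(v + 2)*(v)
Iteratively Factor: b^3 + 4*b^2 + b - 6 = (b + 2)*(b^2 + 2*b - 3) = (b - 1)*(b + 2)*(b + 3)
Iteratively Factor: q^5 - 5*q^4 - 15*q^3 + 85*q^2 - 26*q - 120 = (q + 4)*(q^4 - 9*q^3 + 21*q^2 + q - 30) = (q - 5)*(q + 4)*(q^3 - 4*q^2 + q + 6) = (q - 5)*(q - 2)*(q + 4)*(q^2 - 2*q - 3) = (q - 5)*(q - 2)*(q + 1)*(q + 4)*(q - 3)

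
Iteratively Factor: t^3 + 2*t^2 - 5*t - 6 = (t + 3)*(t^2 - t - 2) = (t + 1)*(t + 3)*(t - 2)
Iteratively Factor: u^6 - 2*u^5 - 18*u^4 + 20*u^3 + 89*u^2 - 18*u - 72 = (u - 1)*(u^5 - u^4 - 19*u^3 + u^2 + 90*u + 72) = (u - 4)*(u - 1)*(u^4 + 3*u^3 - 7*u^2 - 27*u - 18) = (u - 4)*(u - 1)*(u + 1)*(u^3 + 2*u^2 - 9*u - 18) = (u - 4)*(u - 1)*(u + 1)*(u + 3)*(u^2 - u - 6) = (u - 4)*(u - 3)*(u - 1)*(u + 1)*(u + 3)*(u + 2)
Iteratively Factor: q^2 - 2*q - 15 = (q - 5)*(q + 3)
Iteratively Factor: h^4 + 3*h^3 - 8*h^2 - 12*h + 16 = (h - 2)*(h^3 + 5*h^2 + 2*h - 8) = (h - 2)*(h - 1)*(h^2 + 6*h + 8) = (h - 2)*(h - 1)*(h + 2)*(h + 4)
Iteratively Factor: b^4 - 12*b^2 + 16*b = (b - 2)*(b^3 + 2*b^2 - 8*b) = b*(b - 2)*(b^2 + 2*b - 8) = b*(b - 2)*(b + 4)*(b - 2)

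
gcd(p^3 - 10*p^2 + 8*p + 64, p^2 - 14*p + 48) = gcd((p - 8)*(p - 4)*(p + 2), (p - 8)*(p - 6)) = p - 8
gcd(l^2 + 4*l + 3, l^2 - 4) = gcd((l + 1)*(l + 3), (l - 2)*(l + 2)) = 1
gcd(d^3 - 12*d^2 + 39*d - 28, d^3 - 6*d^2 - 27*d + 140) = d^2 - 11*d + 28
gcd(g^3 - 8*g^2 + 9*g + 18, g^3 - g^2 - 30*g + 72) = g - 3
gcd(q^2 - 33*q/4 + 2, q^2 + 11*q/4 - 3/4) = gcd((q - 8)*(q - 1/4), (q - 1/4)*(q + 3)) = q - 1/4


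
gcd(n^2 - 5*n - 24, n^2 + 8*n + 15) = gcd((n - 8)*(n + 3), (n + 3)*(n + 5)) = n + 3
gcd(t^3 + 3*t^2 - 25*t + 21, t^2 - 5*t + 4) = t - 1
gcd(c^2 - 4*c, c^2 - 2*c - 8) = c - 4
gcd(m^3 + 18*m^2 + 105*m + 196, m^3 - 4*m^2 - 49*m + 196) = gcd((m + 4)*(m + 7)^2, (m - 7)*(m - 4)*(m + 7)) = m + 7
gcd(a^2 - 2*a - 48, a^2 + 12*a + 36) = a + 6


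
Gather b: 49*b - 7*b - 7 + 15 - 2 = 42*b + 6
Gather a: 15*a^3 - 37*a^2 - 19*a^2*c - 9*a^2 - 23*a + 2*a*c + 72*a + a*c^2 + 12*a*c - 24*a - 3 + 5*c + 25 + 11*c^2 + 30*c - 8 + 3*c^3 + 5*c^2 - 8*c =15*a^3 + a^2*(-19*c - 46) + a*(c^2 + 14*c + 25) + 3*c^3 + 16*c^2 + 27*c + 14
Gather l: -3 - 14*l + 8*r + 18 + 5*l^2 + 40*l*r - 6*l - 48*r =5*l^2 + l*(40*r - 20) - 40*r + 15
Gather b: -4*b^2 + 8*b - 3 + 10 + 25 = -4*b^2 + 8*b + 32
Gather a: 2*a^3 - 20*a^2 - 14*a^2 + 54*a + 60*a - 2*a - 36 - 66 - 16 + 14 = 2*a^3 - 34*a^2 + 112*a - 104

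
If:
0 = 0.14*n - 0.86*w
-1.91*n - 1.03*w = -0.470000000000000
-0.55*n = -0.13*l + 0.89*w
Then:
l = 1.21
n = 0.23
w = 0.04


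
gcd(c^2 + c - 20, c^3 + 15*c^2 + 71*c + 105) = c + 5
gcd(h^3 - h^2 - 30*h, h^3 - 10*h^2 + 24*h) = h^2 - 6*h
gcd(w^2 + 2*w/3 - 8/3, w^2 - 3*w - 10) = w + 2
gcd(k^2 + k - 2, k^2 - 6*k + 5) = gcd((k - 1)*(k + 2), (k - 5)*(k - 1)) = k - 1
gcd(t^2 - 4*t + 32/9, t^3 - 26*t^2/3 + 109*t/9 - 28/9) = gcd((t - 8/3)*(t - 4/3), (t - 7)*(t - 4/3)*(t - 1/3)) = t - 4/3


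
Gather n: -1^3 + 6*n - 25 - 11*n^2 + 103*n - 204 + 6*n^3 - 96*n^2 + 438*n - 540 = 6*n^3 - 107*n^2 + 547*n - 770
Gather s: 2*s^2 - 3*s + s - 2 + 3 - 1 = 2*s^2 - 2*s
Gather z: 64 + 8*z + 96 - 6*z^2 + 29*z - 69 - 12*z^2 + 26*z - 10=-18*z^2 + 63*z + 81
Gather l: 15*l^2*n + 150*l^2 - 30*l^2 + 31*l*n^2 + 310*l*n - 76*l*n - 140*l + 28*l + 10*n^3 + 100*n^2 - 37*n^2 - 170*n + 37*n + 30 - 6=l^2*(15*n + 120) + l*(31*n^2 + 234*n - 112) + 10*n^3 + 63*n^2 - 133*n + 24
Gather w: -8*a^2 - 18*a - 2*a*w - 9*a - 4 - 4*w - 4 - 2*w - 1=-8*a^2 - 27*a + w*(-2*a - 6) - 9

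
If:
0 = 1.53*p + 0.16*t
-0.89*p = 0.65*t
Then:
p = 0.00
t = 0.00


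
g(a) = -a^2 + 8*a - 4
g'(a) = 8 - 2*a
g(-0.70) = -10.09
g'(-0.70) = 9.40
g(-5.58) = -79.78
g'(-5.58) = 19.16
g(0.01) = -3.92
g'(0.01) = 7.98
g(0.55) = 0.10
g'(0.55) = 6.90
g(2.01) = 8.04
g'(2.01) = 3.98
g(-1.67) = -20.15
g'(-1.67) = 11.34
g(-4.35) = -57.72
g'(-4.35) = 16.70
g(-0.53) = -8.52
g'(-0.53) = 9.06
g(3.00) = 11.00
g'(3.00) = 2.00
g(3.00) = 11.00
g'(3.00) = 2.00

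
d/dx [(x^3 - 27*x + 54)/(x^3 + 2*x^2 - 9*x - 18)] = 2*(x^2 + 24*x + 54)/(x^4 + 10*x^3 + 37*x^2 + 60*x + 36)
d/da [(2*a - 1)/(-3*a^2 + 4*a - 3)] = 2*(3*a^2 - 3*a - 1)/(9*a^4 - 24*a^3 + 34*a^2 - 24*a + 9)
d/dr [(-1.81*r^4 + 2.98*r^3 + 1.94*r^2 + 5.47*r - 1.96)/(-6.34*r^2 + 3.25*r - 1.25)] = (22.9508*r^5 - 36.5407*r^4 + 28.42*r^3 + 29.8098*r^2 - 29.7028*r - 0.467499999999999)/(40.1956*r^4 - 41.21*r^3 + 26.4125*r^2 - 8.125*r + 1.5625)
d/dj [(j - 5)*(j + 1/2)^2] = (2*j + 1)*(6*j - 19)/4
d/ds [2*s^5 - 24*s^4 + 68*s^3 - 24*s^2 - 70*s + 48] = 10*s^4 - 96*s^3 + 204*s^2 - 48*s - 70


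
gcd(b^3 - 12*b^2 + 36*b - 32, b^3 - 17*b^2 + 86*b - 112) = b^2 - 10*b + 16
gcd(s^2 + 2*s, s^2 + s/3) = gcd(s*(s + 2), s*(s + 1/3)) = s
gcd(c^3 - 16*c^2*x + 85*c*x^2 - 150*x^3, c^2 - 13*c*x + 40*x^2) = -c + 5*x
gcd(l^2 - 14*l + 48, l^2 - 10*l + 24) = l - 6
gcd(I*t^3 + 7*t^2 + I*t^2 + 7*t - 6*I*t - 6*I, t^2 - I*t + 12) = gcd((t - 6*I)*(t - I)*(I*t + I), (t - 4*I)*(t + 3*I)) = 1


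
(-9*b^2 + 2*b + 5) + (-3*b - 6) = -9*b^2 - b - 1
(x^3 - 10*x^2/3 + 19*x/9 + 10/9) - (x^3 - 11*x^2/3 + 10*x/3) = x^2/3 - 11*x/9 + 10/9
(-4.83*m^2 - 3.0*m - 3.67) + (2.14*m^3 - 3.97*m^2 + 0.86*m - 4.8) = 2.14*m^3 - 8.8*m^2 - 2.14*m - 8.47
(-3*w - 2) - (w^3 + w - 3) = -w^3 - 4*w + 1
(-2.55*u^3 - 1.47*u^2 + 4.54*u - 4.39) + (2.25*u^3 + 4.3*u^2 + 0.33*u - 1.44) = -0.3*u^3 + 2.83*u^2 + 4.87*u - 5.83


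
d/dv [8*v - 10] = 8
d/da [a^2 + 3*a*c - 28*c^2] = 2*a + 3*c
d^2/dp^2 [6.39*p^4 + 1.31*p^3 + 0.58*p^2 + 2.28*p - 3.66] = 76.68*p^2 + 7.86*p + 1.16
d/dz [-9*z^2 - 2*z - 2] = -18*z - 2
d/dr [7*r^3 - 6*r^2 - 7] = 3*r*(7*r - 4)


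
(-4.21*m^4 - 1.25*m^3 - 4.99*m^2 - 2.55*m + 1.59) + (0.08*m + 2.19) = -4.21*m^4 - 1.25*m^3 - 4.99*m^2 - 2.47*m + 3.78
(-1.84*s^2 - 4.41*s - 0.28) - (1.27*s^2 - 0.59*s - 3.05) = -3.11*s^2 - 3.82*s + 2.77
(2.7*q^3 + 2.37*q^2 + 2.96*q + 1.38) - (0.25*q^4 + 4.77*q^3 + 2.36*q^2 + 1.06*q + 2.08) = -0.25*q^4 - 2.07*q^3 + 0.0100000000000002*q^2 + 1.9*q - 0.7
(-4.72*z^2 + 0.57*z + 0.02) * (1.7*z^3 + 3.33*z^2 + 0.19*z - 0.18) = -8.024*z^5 - 14.7486*z^4 + 1.0353*z^3 + 1.0245*z^2 - 0.0988*z - 0.0036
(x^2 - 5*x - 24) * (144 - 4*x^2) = -4*x^4 + 20*x^3 + 240*x^2 - 720*x - 3456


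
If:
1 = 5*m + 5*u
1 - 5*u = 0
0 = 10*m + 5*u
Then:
No Solution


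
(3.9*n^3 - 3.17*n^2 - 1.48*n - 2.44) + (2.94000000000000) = 3.9*n^3 - 3.17*n^2 - 1.48*n + 0.5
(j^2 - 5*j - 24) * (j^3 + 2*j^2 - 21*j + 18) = j^5 - 3*j^4 - 55*j^3 + 75*j^2 + 414*j - 432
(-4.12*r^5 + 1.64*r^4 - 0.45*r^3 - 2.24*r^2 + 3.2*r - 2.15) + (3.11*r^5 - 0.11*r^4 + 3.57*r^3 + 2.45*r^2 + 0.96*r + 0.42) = -1.01*r^5 + 1.53*r^4 + 3.12*r^3 + 0.21*r^2 + 4.16*r - 1.73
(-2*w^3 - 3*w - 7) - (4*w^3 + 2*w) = -6*w^3 - 5*w - 7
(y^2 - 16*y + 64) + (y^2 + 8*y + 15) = 2*y^2 - 8*y + 79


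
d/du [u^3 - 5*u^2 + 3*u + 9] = 3*u^2 - 10*u + 3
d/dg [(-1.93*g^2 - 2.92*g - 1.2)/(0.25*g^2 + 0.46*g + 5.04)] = (-0.1578*g^2 - 18.8544*g - 14.1648)/(0.0625*g^4 + 0.23*g^3 + 2.7316*g^2 + 4.6368*g + 25.4016)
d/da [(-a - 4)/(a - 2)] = 6/(a - 2)^2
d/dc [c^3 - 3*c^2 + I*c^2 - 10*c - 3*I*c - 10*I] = 3*c^2 + 2*c*(-3 + I) - 10 - 3*I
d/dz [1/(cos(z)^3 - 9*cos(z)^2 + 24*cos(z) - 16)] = 3*(cos(z) - 2)*sin(z)/((cos(z) - 4)^3*(cos(z) - 1)^2)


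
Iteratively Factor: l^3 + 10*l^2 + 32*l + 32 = (l + 4)*(l^2 + 6*l + 8) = (l + 4)^2*(l + 2)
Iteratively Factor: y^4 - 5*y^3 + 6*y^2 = (y)*(y^3 - 5*y^2 + 6*y) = y^2*(y^2 - 5*y + 6) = y^2*(y - 2)*(y - 3)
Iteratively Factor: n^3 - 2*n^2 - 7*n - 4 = (n + 1)*(n^2 - 3*n - 4) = (n + 1)^2*(n - 4)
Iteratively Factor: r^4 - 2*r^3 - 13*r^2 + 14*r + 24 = (r + 1)*(r^3 - 3*r^2 - 10*r + 24) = (r - 2)*(r + 1)*(r^2 - r - 12) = (r - 2)*(r + 1)*(r + 3)*(r - 4)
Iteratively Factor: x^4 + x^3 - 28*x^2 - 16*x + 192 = (x - 4)*(x^3 + 5*x^2 - 8*x - 48) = (x - 4)*(x + 4)*(x^2 + x - 12) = (x - 4)*(x + 4)^2*(x - 3)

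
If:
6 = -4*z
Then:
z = -3/2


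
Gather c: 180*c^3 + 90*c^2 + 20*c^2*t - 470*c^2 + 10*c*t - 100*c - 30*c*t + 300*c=180*c^3 + c^2*(20*t - 380) + c*(200 - 20*t)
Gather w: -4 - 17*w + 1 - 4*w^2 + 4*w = -4*w^2 - 13*w - 3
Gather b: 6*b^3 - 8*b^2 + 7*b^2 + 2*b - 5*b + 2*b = 6*b^3 - b^2 - b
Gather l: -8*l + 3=3 - 8*l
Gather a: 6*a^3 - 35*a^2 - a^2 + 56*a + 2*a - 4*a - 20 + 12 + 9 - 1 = 6*a^3 - 36*a^2 + 54*a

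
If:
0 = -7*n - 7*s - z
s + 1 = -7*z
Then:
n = 48*z/7 + 1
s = -7*z - 1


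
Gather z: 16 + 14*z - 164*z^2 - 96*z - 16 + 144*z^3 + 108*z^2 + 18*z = 144*z^3 - 56*z^2 - 64*z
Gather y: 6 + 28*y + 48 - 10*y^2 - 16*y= -10*y^2 + 12*y + 54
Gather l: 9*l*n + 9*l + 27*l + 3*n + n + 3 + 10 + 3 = l*(9*n + 36) + 4*n + 16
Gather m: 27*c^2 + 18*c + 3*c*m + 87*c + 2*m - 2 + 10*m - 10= 27*c^2 + 105*c + m*(3*c + 12) - 12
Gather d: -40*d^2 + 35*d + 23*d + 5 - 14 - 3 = -40*d^2 + 58*d - 12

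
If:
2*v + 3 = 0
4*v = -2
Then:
No Solution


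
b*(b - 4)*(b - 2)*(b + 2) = b^4 - 4*b^3 - 4*b^2 + 16*b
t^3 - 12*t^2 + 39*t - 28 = (t - 7)*(t - 4)*(t - 1)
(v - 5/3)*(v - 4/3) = v^2 - 3*v + 20/9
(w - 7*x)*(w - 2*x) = w^2 - 9*w*x + 14*x^2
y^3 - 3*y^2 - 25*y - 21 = (y - 7)*(y + 1)*(y + 3)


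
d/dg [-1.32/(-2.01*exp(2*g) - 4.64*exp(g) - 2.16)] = (-5.3064*exp(g) - 6.1248)*exp(g)/(2.01*exp(2*g) + 4.64*exp(g) + 2.16)^2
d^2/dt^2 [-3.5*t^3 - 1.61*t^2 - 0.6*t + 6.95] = -21.0*t - 3.22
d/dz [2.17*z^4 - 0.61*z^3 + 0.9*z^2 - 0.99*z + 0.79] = 8.68*z^3 - 1.83*z^2 + 1.8*z - 0.99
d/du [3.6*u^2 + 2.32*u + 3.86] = 7.2*u + 2.32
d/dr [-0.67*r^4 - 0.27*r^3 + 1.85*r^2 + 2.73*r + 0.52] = -2.68*r^3 - 0.81*r^2 + 3.7*r + 2.73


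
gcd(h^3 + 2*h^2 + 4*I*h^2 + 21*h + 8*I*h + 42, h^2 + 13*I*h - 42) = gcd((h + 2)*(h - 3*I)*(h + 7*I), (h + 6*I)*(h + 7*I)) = h + 7*I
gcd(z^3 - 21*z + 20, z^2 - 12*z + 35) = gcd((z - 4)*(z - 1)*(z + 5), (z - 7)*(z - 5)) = 1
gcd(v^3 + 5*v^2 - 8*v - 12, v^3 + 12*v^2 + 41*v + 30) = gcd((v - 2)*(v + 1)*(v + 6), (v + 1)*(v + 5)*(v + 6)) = v^2 + 7*v + 6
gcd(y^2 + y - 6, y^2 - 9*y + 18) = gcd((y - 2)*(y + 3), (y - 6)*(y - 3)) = 1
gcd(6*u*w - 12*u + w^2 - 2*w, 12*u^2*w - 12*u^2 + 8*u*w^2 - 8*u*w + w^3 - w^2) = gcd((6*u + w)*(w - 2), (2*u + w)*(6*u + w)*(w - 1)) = 6*u + w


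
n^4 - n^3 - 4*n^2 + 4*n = n*(n - 2)*(n - 1)*(n + 2)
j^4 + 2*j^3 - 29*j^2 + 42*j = j*(j - 3)*(j - 2)*(j + 7)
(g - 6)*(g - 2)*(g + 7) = g^3 - g^2 - 44*g + 84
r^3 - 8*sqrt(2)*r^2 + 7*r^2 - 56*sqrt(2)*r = r*(r + 7)*(r - 8*sqrt(2))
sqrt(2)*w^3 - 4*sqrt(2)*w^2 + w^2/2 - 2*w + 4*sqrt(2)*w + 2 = (w - 2)^2*(sqrt(2)*w + 1/2)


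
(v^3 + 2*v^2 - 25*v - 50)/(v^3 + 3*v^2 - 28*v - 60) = (v + 5)/(v + 6)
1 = 1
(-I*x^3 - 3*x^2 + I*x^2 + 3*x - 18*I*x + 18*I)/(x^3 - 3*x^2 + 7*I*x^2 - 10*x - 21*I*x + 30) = (-I*x^3 + x^2*(-3 + I) + x*(3 - 18*I) + 18*I)/(x^3 + x^2*(-3 + 7*I) + x*(-10 - 21*I) + 30)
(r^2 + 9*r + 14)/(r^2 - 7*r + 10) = (r^2 + 9*r + 14)/(r^2 - 7*r + 10)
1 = 1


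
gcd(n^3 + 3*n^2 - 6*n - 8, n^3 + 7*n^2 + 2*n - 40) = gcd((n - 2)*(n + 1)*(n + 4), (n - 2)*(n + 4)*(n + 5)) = n^2 + 2*n - 8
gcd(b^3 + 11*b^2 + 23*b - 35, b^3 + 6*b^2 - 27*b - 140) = b + 7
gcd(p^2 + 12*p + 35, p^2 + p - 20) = p + 5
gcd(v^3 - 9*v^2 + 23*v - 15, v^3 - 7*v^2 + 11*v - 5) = v^2 - 6*v + 5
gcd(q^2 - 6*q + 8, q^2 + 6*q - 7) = 1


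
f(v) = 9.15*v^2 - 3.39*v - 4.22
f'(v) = 18.3*v - 3.39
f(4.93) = 201.46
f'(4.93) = 86.83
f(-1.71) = 28.33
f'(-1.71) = -34.68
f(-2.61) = 66.96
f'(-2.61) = -51.15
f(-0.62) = 1.40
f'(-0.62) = -14.74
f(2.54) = 46.20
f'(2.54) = 43.09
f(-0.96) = 7.47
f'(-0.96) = -20.96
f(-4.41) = 188.68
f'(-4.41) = -84.09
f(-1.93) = 36.41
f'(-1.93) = -38.71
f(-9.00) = 767.44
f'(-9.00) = -168.09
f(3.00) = 67.96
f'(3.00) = 51.51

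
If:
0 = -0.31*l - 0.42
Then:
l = -1.35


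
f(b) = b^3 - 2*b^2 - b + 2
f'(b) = 3*b^2 - 4*b - 1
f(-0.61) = 1.64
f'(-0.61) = 2.56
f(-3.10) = -43.91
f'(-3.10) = 40.23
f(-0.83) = 0.88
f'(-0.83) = 4.39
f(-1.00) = 0.00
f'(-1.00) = 6.00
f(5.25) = 86.33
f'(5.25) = 60.69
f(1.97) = -0.09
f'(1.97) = 2.76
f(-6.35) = -328.34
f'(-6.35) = 145.37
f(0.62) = 0.85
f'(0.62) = -2.33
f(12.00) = 1430.00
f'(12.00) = 383.00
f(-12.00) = -2002.00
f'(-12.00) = 479.00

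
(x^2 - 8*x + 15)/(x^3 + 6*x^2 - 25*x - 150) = (x - 3)/(x^2 + 11*x + 30)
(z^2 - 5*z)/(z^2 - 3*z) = (z - 5)/(z - 3)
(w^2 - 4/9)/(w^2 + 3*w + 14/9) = (3*w - 2)/(3*w + 7)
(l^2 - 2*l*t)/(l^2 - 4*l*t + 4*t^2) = l/(l - 2*t)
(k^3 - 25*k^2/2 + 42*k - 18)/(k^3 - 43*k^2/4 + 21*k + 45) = 2*(2*k - 1)/(4*k + 5)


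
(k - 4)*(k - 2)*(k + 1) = k^3 - 5*k^2 + 2*k + 8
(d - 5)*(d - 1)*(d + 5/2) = d^3 - 7*d^2/2 - 10*d + 25/2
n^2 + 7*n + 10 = (n + 2)*(n + 5)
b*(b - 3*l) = b^2 - 3*b*l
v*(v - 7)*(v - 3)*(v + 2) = v^4 - 8*v^3 + v^2 + 42*v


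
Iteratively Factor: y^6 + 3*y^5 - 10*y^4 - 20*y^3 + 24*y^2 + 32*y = (y + 2)*(y^5 + y^4 - 12*y^3 + 4*y^2 + 16*y) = (y - 2)*(y + 2)*(y^4 + 3*y^3 - 6*y^2 - 8*y) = (y - 2)^2*(y + 2)*(y^3 + 5*y^2 + 4*y) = (y - 2)^2*(y + 2)*(y + 4)*(y^2 + y) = (y - 2)^2*(y + 1)*(y + 2)*(y + 4)*(y)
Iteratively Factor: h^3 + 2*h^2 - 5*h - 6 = (h + 1)*(h^2 + h - 6) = (h + 1)*(h + 3)*(h - 2)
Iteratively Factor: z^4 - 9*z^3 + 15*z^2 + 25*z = (z + 1)*(z^3 - 10*z^2 + 25*z) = z*(z + 1)*(z^2 - 10*z + 25) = z*(z - 5)*(z + 1)*(z - 5)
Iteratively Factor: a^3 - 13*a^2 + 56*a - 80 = (a - 5)*(a^2 - 8*a + 16) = (a - 5)*(a - 4)*(a - 4)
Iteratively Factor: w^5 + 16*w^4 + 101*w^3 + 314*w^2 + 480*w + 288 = (w + 2)*(w^4 + 14*w^3 + 73*w^2 + 168*w + 144) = (w + 2)*(w + 3)*(w^3 + 11*w^2 + 40*w + 48) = (w + 2)*(w + 3)*(w + 4)*(w^2 + 7*w + 12) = (w + 2)*(w + 3)^2*(w + 4)*(w + 4)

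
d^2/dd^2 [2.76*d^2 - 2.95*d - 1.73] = 5.52000000000000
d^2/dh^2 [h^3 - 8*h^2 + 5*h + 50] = 6*h - 16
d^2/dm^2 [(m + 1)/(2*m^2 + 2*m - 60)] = ((m + 1)*(2*m + 1)^2 - (3*m + 2)*(m^2 + m - 30))/(m^2 + m - 30)^3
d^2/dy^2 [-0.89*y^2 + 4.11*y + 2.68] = -1.78000000000000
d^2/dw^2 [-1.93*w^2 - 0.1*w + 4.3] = -3.86000000000000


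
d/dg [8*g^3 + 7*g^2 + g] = 24*g^2 + 14*g + 1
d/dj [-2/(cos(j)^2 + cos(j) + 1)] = -2*(2*cos(j) + 1)*sin(j)/(cos(j)^2 + cos(j) + 1)^2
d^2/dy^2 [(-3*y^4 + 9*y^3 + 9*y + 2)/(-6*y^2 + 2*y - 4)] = (27*y^6 - 27*y^5 + 63*y^4 - 84*y^3 + 72*y^2 + 72*y - 8)/(27*y^6 - 27*y^5 + 63*y^4 - 37*y^3 + 42*y^2 - 12*y + 8)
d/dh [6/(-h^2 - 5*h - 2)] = 6*(2*h + 5)/(h^2 + 5*h + 2)^2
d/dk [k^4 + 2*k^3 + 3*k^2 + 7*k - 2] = 4*k^3 + 6*k^2 + 6*k + 7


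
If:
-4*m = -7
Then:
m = 7/4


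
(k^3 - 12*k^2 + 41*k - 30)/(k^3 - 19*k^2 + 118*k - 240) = (k - 1)/(k - 8)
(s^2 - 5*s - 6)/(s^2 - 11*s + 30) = (s + 1)/(s - 5)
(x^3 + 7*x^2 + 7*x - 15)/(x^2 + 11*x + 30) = (x^2 + 2*x - 3)/(x + 6)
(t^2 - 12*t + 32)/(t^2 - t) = (t^2 - 12*t + 32)/(t*(t - 1))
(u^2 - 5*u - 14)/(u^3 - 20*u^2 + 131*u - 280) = (u + 2)/(u^2 - 13*u + 40)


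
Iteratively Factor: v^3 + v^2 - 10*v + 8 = (v + 4)*(v^2 - 3*v + 2) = (v - 1)*(v + 4)*(v - 2)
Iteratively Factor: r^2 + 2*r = (r)*(r + 2)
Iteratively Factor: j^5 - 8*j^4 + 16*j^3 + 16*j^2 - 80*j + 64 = (j - 2)*(j^4 - 6*j^3 + 4*j^2 + 24*j - 32) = (j - 2)^2*(j^3 - 4*j^2 - 4*j + 16) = (j - 2)^3*(j^2 - 2*j - 8) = (j - 4)*(j - 2)^3*(j + 2)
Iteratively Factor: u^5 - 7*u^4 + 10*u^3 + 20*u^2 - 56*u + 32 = (u - 4)*(u^4 - 3*u^3 - 2*u^2 + 12*u - 8) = (u - 4)*(u - 2)*(u^3 - u^2 - 4*u + 4) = (u - 4)*(u - 2)*(u + 2)*(u^2 - 3*u + 2) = (u - 4)*(u - 2)^2*(u + 2)*(u - 1)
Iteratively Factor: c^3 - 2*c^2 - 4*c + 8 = (c + 2)*(c^2 - 4*c + 4) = (c - 2)*(c + 2)*(c - 2)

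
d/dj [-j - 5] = -1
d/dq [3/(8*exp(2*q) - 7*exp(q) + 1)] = (21 - 48*exp(q))*exp(q)/(8*exp(2*q) - 7*exp(q) + 1)^2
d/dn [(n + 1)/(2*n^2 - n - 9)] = (2*n^2 - n - (n + 1)*(4*n - 1) - 9)/(-2*n^2 + n + 9)^2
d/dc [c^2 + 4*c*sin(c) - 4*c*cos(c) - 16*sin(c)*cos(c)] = 4*sqrt(2)*c*sin(c + pi/4) + 2*c - 16*cos(2*c) - 4*sqrt(2)*cos(c + pi/4)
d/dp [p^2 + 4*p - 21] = 2*p + 4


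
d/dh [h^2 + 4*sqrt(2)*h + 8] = 2*h + 4*sqrt(2)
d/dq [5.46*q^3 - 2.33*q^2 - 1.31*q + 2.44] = 16.38*q^2 - 4.66*q - 1.31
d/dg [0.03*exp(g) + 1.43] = 0.03*exp(g)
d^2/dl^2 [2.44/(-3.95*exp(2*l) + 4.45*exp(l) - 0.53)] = (-2.44*(7.9*exp(l) - 4.45)*(15.8*exp(l) - 8.9)*exp(l) + (38.552*exp(l) - 10.858)*(3.95*exp(2*l) - 4.45*exp(l) + 0.53))*exp(l)/(3.95*exp(2*l) - 4.45*exp(l) + 0.53)^3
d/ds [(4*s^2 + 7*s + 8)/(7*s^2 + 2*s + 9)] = (-41*s^2 - 40*s + 47)/(49*s^4 + 28*s^3 + 130*s^2 + 36*s + 81)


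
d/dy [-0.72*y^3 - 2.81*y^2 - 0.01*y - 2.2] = -2.16*y^2 - 5.62*y - 0.01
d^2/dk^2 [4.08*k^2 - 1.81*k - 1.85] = 8.16000000000000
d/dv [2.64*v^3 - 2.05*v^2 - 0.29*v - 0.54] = 7.92*v^2 - 4.1*v - 0.29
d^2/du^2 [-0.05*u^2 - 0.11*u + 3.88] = -0.100000000000000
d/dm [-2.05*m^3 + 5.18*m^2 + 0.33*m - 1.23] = -6.15*m^2 + 10.36*m + 0.33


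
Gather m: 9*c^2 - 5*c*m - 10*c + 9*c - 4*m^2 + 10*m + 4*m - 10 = 9*c^2 - c - 4*m^2 + m*(14 - 5*c) - 10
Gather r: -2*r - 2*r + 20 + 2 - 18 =4 - 4*r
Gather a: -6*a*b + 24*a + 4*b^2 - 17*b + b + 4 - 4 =a*(24 - 6*b) + 4*b^2 - 16*b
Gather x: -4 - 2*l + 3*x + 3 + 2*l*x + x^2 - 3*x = 2*l*x - 2*l + x^2 - 1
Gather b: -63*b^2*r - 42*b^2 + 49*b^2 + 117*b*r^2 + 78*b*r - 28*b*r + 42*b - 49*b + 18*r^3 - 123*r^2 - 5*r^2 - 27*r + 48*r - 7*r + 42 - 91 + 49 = b^2*(7 - 63*r) + b*(117*r^2 + 50*r - 7) + 18*r^3 - 128*r^2 + 14*r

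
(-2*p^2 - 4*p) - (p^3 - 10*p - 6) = -p^3 - 2*p^2 + 6*p + 6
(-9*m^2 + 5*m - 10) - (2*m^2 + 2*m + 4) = -11*m^2 + 3*m - 14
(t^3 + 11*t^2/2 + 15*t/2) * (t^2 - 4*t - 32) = t^5 + 3*t^4/2 - 93*t^3/2 - 206*t^2 - 240*t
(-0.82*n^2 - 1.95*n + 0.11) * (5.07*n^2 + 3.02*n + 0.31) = -4.1574*n^4 - 12.3629*n^3 - 5.5855*n^2 - 0.2723*n + 0.0341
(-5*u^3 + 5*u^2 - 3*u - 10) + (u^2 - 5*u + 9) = -5*u^3 + 6*u^2 - 8*u - 1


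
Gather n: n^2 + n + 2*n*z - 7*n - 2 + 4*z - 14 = n^2 + n*(2*z - 6) + 4*z - 16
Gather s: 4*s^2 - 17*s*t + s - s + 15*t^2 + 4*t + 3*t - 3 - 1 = 4*s^2 - 17*s*t + 15*t^2 + 7*t - 4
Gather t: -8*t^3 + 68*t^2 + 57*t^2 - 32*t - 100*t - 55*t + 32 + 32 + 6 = -8*t^3 + 125*t^2 - 187*t + 70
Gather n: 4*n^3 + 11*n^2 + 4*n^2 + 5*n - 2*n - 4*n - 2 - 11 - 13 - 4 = 4*n^3 + 15*n^2 - n - 30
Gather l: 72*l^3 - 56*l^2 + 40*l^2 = 72*l^3 - 16*l^2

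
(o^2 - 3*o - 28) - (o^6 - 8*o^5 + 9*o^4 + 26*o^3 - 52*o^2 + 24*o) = -o^6 + 8*o^5 - 9*o^4 - 26*o^3 + 53*o^2 - 27*o - 28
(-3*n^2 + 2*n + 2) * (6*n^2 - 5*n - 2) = -18*n^4 + 27*n^3 + 8*n^2 - 14*n - 4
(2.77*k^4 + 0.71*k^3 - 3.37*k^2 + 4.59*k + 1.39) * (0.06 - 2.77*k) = -7.6729*k^5 - 1.8005*k^4 + 9.3775*k^3 - 12.9165*k^2 - 3.5749*k + 0.0834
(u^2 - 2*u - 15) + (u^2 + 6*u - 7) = 2*u^2 + 4*u - 22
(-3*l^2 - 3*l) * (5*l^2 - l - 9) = -15*l^4 - 12*l^3 + 30*l^2 + 27*l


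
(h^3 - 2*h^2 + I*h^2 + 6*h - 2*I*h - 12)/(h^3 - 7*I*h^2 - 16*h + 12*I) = (h^2 + h*(-2 + 3*I) - 6*I)/(h^2 - 5*I*h - 6)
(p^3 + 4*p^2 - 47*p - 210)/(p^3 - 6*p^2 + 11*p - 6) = (p^3 + 4*p^2 - 47*p - 210)/(p^3 - 6*p^2 + 11*p - 6)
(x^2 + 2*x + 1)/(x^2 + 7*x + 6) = (x + 1)/(x + 6)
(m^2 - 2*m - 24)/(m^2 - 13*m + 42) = (m + 4)/(m - 7)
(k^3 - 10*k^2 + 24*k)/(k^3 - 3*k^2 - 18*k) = (k - 4)/(k + 3)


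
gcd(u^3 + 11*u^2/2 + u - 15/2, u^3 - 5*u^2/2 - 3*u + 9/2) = u^2 + u/2 - 3/2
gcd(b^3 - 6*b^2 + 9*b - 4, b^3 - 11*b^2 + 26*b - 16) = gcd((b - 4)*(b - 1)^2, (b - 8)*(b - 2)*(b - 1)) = b - 1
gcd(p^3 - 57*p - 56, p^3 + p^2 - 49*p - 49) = p^2 + 8*p + 7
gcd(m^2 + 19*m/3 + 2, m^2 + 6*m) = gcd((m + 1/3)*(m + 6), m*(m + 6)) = m + 6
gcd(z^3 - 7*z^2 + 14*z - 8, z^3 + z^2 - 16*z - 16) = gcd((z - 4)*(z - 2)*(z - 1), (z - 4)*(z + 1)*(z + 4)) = z - 4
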